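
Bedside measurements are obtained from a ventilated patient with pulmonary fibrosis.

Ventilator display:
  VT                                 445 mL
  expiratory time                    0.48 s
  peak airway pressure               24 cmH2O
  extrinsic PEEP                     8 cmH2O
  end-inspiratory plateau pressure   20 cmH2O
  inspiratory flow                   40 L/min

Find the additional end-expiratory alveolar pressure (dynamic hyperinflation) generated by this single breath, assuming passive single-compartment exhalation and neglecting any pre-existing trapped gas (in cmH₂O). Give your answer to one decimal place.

Flow: 40 L/min ÷ 60 = 0.6667 L/s.
R = (PIP − Pplat)/V̇ = (24 − 20) / 0.6667 = 4.0/0.6667 = 6.0 cmH2O·s/L.
C = Vt/(Pplat − PEEP) = 445.0 / (20 − 8) = 445.0/12.0 = 37.083 mL/cmH2O.
τ = R × C = 6.0 × 0.03708 L/cmH2O = 0.2225 s.
Fraction remaining = e^(−Te/τ) = e^(−0.48/0.2225) = 0.1156; trapped volume = 445.0 × 0.1156 = 51.442 mL.
Additional alveolar pressure from trapping ≈ V_trapped / C = 51.442 / 37.083 = 1.387 cmH2O.

1.4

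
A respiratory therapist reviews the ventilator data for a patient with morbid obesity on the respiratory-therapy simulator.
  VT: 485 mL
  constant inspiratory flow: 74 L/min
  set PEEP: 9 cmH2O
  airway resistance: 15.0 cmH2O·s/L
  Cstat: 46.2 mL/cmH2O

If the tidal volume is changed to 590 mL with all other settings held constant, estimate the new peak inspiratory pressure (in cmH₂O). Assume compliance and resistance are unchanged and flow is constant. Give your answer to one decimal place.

40.3

Flow: 74 L/min ÷ 60 = 1.2333 L/s.
PIP = Vt/C + R·V̇ + PEEP (constant-flow equation of motion).
Only the elastic term changes: ΔPIP = ΔVt / C = (590 − 485) / 46.2 = 2.273 cmH2O.
Original PIP = 485/46.2 + 15.0×1.2333 + 9 = 37.997 cmH2O; new PIP = 37.997 + (2.273) = 40.27 cmH2O.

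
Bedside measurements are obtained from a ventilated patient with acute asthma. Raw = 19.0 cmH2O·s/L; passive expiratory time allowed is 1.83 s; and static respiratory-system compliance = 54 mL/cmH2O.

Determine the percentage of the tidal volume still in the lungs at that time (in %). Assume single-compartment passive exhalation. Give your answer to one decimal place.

τ = R × C = 19.0 × 54 mL/cmH2O = 19.0 × 0.054 L/cmH2O = 1.026 s.
Passive exhalation: V(t)/V₀ = e^(−t/τ) = e^(−1.83/1.026) = 0.168.
Fraction remaining = 0.168 → 16.8%.

16.8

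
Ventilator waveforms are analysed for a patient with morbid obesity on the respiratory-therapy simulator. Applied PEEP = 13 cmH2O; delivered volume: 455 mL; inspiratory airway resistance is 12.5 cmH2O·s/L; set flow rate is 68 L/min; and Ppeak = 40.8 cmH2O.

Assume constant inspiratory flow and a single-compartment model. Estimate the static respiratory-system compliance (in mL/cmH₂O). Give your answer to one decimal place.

33.4

Flow: 68 L/min ÷ 60 = 1.1333 L/s.
Equation of motion (constant flow): PIP = Vt/C + R·V̇ + PEEP.
Vt/C = PIP − R·V̇ − PEEP = 40.8 − 12.5×1.1333 − 13 = 40.8 − 14.166 − 13 = 13.634 cmH2O.
C = Vt / 13.634 = 455 / 13.634 = 33.372 mL/cmH2O.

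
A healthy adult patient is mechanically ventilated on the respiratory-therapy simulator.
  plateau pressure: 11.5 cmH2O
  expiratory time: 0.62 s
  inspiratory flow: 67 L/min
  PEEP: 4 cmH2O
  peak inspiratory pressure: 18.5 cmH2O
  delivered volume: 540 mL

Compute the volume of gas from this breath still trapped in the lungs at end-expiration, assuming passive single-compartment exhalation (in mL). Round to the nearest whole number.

137

Flow: 67 L/min ÷ 60 = 1.1167 L/s.
R = (PIP − Pplat)/V̇ = (18.5 − 11.5) / 1.1167 = 7.0/1.1167 = 6.268 cmH2O·s/L.
C = Vt/(Pplat − PEEP) = 540.0 / (11.5 − 4) = 540.0/7.5 = 72.0 mL/cmH2O.
τ = R × C = 6.268 × 0.072 L/cmH2O = 0.4513 s.
Fraction remaining = e^(−Te/τ) = e^(−0.62/0.4513) = 0.2531.
Trapped volume = 540.0 × 0.2531 = 136.67 mL.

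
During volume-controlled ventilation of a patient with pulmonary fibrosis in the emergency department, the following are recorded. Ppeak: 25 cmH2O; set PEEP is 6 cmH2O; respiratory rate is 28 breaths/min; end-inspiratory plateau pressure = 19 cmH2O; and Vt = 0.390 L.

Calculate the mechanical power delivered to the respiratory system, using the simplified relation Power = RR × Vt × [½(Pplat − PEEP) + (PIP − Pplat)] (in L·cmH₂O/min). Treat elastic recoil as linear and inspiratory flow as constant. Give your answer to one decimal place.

Per-breath work = Vt × [½(Pplat−PEEP) + (PIP−Pplat)] = 0.390 × [0.5×13.0 + 6.0] = 0.390 × 12.5 = 4.875 L·cmH2O.
Power = 28 × 4.875 = 136.5 L·cmH2O/min.

136.5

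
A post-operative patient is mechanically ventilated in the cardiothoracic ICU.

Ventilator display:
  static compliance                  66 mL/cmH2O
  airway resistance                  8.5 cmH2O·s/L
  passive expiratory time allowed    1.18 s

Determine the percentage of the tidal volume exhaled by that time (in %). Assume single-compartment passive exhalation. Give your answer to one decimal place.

87.8

τ = R × C = 8.5 × 66 mL/cmH2O = 8.5 × 0.066 L/cmH2O = 0.561 s.
Passive exhalation: V(t)/V₀ = e^(−t/τ) = e^(−1.18/0.561) = 0.122.
Fraction exhaled = 1 − 0.122 = 0.878 → 87.8%.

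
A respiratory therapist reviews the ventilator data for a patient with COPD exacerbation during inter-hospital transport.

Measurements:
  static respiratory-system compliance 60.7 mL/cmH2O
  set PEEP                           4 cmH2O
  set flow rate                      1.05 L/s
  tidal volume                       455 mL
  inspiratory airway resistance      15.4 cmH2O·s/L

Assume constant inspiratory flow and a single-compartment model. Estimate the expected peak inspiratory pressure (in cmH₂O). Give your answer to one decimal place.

Equation of motion (constant flow): PIP = Vt/C + R·V̇ + PEEP.
PIP = 455/60.7 + 15.4×1.05 + 4 = 7.496 + 16.17 + 4 = 27.666 cmH2O.

27.7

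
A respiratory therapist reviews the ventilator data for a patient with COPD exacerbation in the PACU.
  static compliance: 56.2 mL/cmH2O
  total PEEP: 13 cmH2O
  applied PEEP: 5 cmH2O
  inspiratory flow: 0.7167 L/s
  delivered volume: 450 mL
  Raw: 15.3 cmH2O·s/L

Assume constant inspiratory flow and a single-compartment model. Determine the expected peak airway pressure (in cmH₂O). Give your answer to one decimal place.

32.0

Total PEEP = 13 cmH2O (set 5 + intrinsic 8); this is the baseline alveolar pressure.
Equation of motion (constant flow): PIP = Vt/C + R·V̇ + PEEP.
PIP = 450/56.2 + 15.3×0.7167 + 13 = 8.007 + 10.966 + 13 = 31.973 cmH2O.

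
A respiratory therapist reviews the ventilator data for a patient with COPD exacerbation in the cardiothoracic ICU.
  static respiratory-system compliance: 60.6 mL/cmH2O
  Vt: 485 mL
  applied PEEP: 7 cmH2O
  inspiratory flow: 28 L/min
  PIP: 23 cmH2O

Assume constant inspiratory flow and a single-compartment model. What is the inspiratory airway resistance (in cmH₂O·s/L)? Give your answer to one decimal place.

17.1

Flow: 28 L/min ÷ 60 = 0.4667 L/s.
Equation of motion (constant flow): PIP = Vt/C + R·V̇ + PEEP.
R·V̇ = PIP − Vt/C − PEEP = 23 − 485/60.6 − 7 = 23 − 8.003 − 7 = 7.997 cmH2O.
R = 7.997 / 0.4667 = 17.135 cmH2O·s/L.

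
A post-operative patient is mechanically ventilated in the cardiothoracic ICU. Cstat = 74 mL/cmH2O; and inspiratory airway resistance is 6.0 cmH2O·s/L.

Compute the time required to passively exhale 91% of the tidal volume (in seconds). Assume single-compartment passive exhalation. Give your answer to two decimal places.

1.07

τ = R × C = 6.0 × 74 mL/cmH2O = 6.0 × 0.074 L/cmH2O = 0.444 s.
Exhaled fraction f = 1 − e^(−t/τ) → t = −τ·ln(1 − f) = −0.444·ln(0.09) = 1.069 s.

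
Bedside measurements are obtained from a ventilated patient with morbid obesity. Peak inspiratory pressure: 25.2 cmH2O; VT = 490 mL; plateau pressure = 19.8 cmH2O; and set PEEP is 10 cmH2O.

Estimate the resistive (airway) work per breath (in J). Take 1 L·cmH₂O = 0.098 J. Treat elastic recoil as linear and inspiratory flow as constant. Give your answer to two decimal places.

0.26

With constant inspiratory flow the resistive pressure is constant at PIP − Pplat = 25.2 − 19.8 = 5.4 cmH2O, so resistive work = 5.4 × 0.490 = 2.646 L·cmH2O.
× 0.098 J/(L·cmH2O) → 0.2593 J.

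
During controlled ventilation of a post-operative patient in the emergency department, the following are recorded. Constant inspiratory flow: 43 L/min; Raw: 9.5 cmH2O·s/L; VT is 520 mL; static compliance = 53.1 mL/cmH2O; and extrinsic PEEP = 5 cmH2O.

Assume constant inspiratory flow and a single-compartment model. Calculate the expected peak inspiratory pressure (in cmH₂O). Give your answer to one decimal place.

21.6

Flow: 43 L/min ÷ 60 = 0.7167 L/s.
Equation of motion (constant flow): PIP = Vt/C + R·V̇ + PEEP.
PIP = 520/53.1 + 9.5×0.7167 + 5 = 9.793 + 6.809 + 5 = 21.602 cmH2O.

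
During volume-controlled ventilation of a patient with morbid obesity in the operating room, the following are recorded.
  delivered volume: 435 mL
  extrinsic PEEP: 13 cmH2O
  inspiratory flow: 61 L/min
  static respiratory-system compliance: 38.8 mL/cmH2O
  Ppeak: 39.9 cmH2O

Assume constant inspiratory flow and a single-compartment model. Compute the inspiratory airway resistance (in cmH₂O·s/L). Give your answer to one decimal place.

15.4

Flow: 61 L/min ÷ 60 = 1.0167 L/s.
Equation of motion (constant flow): PIP = Vt/C + R·V̇ + PEEP.
R·V̇ = PIP − Vt/C − PEEP = 39.9 − 435/38.8 − 13 = 39.9 − 11.211 − 13 = 15.689 cmH2O.
R = 15.689 / 1.0167 = 15.431 cmH2O·s/L.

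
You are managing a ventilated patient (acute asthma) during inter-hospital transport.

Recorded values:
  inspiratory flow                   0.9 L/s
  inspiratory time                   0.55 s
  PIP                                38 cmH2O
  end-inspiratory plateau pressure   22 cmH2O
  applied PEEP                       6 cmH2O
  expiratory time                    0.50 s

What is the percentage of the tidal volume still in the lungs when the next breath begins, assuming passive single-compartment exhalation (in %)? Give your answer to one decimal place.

Vt = flow × Ti = 0.9 L/s × 0.55 s × 1000 mL/L = 495.0 mL.
R = (PIP − Pplat)/V̇ = (38 − 22) / 0.9 = 16.0/0.9 = 17.778 cmH2O·s/L.
C = Vt/(Pplat − PEEP) = 495.0 / (22 − 6) = 495.0/16.0 = 30.938 mL/cmH2O.
τ = R × C = 17.778 × 0.03094 L/cmH2O = 0.5501 s.
Fraction remaining at end-expiration = e^(−Te/τ) = e^(−0.50/0.5501) = 0.403 → 40.3%.

40.3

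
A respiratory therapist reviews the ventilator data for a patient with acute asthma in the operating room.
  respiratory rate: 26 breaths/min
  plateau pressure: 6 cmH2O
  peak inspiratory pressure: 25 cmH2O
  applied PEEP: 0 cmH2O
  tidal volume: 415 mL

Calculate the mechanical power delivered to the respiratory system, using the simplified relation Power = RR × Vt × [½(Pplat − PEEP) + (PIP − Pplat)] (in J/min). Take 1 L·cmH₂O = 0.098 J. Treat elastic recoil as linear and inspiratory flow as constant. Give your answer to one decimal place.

Per-breath work = Vt × [½(Pplat−PEEP) + (PIP−Pplat)] = 0.415 × [0.5×6.0 + 19.0] = 0.415 × 22.0 = 9.13 L·cmH2O.
Power = 26 × 9.13 = 237.38 L·cmH2O/min.
× 0.098 J/(L·cmH2O) → 23.263 J/min.

23.3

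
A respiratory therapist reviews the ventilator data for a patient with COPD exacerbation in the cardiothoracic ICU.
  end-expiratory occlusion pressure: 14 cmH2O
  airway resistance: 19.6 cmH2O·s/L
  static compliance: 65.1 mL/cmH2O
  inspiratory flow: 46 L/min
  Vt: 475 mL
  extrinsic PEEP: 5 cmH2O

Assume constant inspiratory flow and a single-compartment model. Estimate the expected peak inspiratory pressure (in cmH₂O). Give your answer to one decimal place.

36.3

Flow: 46 L/min ÷ 60 = 0.7667 L/s.
Total PEEP = 14 cmH2O (set 5 + intrinsic 9); this is the baseline alveolar pressure.
Equation of motion (constant flow): PIP = Vt/C + R·V̇ + PEEP.
PIP = 475/65.1 + 19.6×0.7667 + 14 = 7.296 + 15.027 + 14 = 36.323 cmH2O.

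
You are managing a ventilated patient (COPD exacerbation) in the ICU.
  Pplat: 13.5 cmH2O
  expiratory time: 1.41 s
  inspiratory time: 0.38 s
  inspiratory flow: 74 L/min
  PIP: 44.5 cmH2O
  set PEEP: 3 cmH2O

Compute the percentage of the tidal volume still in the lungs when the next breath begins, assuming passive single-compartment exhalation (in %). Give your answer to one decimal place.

28.5

Flow: 74 L/min ÷ 60 = 1.2333 L/s.
Vt = flow × Ti = 1.2333 L/s × 0.38 s × 1000 mL/L = 468.65 mL.
R = (PIP − Pplat)/V̇ = (44.5 − 13.5) / 1.2333 = 31.0/1.2333 = 25.136 cmH2O·s/L.
C = Vt/(Pplat − PEEP) = 468.65 / (13.5 − 3) = 468.65/10.5 = 44.633 mL/cmH2O.
τ = R × C = 25.136 × 0.04463 L/cmH2O = 1.122 s.
Fraction remaining at end-expiration = e^(−Te/τ) = e^(−1.41/1.122) = 0.2846 → 28.46%.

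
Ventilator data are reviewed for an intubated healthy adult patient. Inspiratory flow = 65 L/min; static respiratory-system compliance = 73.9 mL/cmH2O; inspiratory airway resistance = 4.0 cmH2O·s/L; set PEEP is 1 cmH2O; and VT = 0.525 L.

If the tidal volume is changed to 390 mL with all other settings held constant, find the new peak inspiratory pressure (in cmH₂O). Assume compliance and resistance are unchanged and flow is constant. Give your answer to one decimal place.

Flow: 65 L/min ÷ 60 = 1.0833 L/s.
PIP = Vt/C + R·V̇ + PEEP (constant-flow equation of motion).
Only the elastic term changes: ΔPIP = ΔVt / C = (390 − 525) / 73.9 = -1.827 cmH2O.
Original PIP = 525/73.9 + 4.0×1.0833 + 1 = 12.437 cmH2O; new PIP = 12.437 + (-1.827) = 10.61 cmH2O.

10.6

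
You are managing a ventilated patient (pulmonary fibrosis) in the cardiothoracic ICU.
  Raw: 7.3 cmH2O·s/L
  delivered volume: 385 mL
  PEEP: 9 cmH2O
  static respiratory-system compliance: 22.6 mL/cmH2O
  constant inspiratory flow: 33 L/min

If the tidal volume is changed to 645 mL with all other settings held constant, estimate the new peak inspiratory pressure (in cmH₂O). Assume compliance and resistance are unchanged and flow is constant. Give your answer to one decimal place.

41.6

Flow: 33 L/min ÷ 60 = 0.55 L/s.
PIP = Vt/C + R·V̇ + PEEP (constant-flow equation of motion).
Only the elastic term changes: ΔPIP = ΔVt / C = (645 − 385) / 22.6 = 11.504 cmH2O.
Original PIP = 385/22.6 + 7.3×0.55 + 9 = 30.05 cmH2O; new PIP = 30.05 + (11.504) = 41.554 cmH2O.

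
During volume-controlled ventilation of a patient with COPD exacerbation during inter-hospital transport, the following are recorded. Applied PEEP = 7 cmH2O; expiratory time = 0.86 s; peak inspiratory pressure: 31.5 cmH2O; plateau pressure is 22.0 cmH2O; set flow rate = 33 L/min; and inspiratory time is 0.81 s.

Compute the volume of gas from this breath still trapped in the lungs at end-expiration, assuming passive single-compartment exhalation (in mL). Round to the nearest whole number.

Flow: 33 L/min ÷ 60 = 0.55 L/s.
Vt = flow × Ti = 0.55 L/s × 0.81 s × 1000 mL/L = 445.5 mL.
R = (PIP − Pplat)/V̇ = (31.5 − 22.0) / 0.55 = 9.5/0.55 = 17.273 cmH2O·s/L.
C = Vt/(Pplat − PEEP) = 445.5 / (22.0 − 7) = 445.5/15.0 = 29.7 mL/cmH2O.
τ = R × C = 17.273 × 0.0297 L/cmH2O = 0.513 s.
Fraction remaining = e^(−Te/τ) = e^(−0.86/0.513) = 0.187.
Trapped volume = 445.5 × 0.187 = 83.309 mL.

83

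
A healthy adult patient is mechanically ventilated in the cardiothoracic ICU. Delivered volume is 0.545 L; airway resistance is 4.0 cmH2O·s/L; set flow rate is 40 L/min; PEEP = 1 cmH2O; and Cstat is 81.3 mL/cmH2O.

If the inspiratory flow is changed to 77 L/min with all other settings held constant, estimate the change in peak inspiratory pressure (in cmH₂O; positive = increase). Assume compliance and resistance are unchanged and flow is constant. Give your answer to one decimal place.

Flow: 40 L/min ÷ 60 = 0.6667 L/s.
New flow: 77 L/min ÷ 60 = 1.2833 L/s.
PIP = Vt/C + R·V̇ + PEEP (constant-flow equation of motion).
Only the resistive term changes: ΔPIP = R × ΔV̇ = 4.0 × (1.2833 − 0.6667) = 4.0 × 0.6166 = 2.466 cmH2O.

2.5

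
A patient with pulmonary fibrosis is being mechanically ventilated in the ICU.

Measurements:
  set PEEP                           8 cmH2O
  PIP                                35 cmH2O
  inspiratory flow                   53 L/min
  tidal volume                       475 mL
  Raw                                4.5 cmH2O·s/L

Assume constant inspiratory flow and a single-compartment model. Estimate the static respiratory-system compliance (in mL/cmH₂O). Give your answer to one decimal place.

Flow: 53 L/min ÷ 60 = 0.8833 L/s.
Equation of motion (constant flow): PIP = Vt/C + R·V̇ + PEEP.
Vt/C = PIP − R·V̇ − PEEP = 35 − 4.5×0.8833 − 8 = 35 − 3.975 − 8 = 23.025 cmH2O.
C = Vt / 23.025 = 475 / 23.025 = 20.63 mL/cmH2O.

20.6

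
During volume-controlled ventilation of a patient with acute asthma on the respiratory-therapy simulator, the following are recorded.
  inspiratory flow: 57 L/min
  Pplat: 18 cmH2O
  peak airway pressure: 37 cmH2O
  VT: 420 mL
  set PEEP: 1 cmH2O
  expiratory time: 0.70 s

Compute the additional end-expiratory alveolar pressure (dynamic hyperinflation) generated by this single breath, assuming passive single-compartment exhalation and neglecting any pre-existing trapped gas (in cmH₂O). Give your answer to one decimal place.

4.1

Flow: 57 L/min ÷ 60 = 0.95 L/s.
R = (PIP − Pplat)/V̇ = (37 − 18) / 0.95 = 19.0/0.95 = 20.0 cmH2O·s/L.
C = Vt/(Pplat − PEEP) = 420.0 / (18 − 1) = 420.0/17.0 = 24.706 mL/cmH2O.
τ = R × C = 20.0 × 0.02471 L/cmH2O = 0.4942 s.
Fraction remaining = e^(−Te/τ) = e^(−0.70/0.4942) = 0.2426; trapped volume = 420.0 × 0.2426 = 101.89 mL.
Additional alveolar pressure from trapping ≈ V_trapped / C = 101.89 / 24.706 = 4.124 cmH2O.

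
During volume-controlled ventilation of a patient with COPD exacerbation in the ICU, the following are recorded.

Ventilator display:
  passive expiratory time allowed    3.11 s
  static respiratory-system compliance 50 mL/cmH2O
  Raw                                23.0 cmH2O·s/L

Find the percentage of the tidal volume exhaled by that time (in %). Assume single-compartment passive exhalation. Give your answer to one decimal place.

93.3

τ = R × C = 23.0 × 50 mL/cmH2O = 23.0 × 0.050 L/cmH2O = 1.15 s.
Passive exhalation: V(t)/V₀ = e^(−t/τ) = e^(−3.11/1.15) = 0.06691.
Fraction exhaled = 1 − 0.06691 = 0.9331 → 93.31%.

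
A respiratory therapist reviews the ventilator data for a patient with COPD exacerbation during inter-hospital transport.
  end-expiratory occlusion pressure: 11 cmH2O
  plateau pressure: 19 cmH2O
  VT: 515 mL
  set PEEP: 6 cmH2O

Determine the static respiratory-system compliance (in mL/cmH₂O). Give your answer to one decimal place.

64.4

End-expiratory occlusion gives total PEEP = 11 cmH2O (intrinsic PEEP = 11 − 6 = 5). Use total PEEP for the elastic gradient.
Cstat = Vt / (Pplat − PEEPtotal) = 515 / (19 − 11) = 515 / 8.0 = 64.375 mL/cmH2O.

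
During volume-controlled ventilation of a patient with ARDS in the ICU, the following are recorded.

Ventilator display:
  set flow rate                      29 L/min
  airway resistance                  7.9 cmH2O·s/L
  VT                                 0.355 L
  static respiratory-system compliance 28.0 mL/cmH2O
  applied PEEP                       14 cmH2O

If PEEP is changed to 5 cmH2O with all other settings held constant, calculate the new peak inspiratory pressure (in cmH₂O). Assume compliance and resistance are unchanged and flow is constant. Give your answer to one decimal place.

21.5

Flow: 29 L/min ÷ 60 = 0.4833 L/s.
PIP = Vt/C + R·V̇ + PEEP (constant-flow equation of motion).
Only the baseline term changes: ΔPIP = ΔPEEP = 5 − 14 = -9.0 cmH2O.
Original PIP = 355/28.0 + 7.9×0.4833 + 14 = 30.497 cmH2O; new PIP = 30.497 + (-9.0) = 21.497 cmH2O.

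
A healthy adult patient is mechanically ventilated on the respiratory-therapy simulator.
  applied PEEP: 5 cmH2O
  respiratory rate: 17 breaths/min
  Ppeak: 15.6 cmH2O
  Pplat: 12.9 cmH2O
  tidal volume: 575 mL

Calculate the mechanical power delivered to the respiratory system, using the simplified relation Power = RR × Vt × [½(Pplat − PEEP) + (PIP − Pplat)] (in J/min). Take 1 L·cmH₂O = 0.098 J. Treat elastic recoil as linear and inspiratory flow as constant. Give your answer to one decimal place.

Per-breath work = Vt × [½(Pplat−PEEP) + (PIP−Pplat)] = 0.575 × [0.5×7.9 + 2.7] = 0.575 × 6.65 = 3.824 L·cmH2O.
Power = 17 × 3.824 = 65.008 L·cmH2O/min.
× 0.098 J/(L·cmH2O) → 6.371 J/min.

6.4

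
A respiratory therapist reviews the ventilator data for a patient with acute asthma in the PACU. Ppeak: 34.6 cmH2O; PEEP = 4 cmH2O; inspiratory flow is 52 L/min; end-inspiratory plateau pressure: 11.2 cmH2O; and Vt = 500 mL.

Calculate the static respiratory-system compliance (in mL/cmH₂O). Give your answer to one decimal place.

69.4

Cstat = Vt / (Pplat − PEEP) = 500 / (11.2 − 4) = 500 / 7.2 = 69.444 mL/cmH2O.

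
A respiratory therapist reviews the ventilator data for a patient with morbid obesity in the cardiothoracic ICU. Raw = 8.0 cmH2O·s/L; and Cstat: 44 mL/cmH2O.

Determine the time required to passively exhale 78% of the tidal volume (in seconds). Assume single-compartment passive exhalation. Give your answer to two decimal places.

0.53

τ = R × C = 8.0 × 44 mL/cmH2O = 8.0 × 0.044 L/cmH2O = 0.352 s.
Exhaled fraction f = 1 − e^(−t/τ) → t = −τ·ln(1 − f) = −0.352·ln(0.22) = 0.533 s.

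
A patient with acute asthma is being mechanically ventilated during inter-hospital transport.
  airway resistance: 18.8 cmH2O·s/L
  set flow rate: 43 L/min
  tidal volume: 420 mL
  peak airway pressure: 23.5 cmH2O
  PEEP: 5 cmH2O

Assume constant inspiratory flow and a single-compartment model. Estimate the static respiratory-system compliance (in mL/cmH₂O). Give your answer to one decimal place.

83.6

Flow: 43 L/min ÷ 60 = 0.7167 L/s.
Equation of motion (constant flow): PIP = Vt/C + R·V̇ + PEEP.
Vt/C = PIP − R·V̇ − PEEP = 23.5 − 18.8×0.7167 − 5 = 23.5 − 13.474 − 5 = 5.026 cmH2O.
C = Vt / 5.026 = 420 / 5.026 = 83.565 mL/cmH2O.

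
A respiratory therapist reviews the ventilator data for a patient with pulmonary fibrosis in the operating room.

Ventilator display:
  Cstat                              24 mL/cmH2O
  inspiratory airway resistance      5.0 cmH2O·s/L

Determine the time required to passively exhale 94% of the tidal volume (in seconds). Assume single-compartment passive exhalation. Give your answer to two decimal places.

τ = R × C = 5.0 × 24 mL/cmH2O = 5.0 × 0.024 L/cmH2O = 0.12 s.
Exhaled fraction f = 1 − e^(−t/τ) → t = −τ·ln(1 − f) = −0.12·ln(0.06) = 0.3376 s.

0.34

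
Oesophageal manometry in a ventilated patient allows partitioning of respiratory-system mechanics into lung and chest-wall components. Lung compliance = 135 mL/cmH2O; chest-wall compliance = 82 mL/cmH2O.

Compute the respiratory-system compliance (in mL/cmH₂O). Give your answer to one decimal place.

51.0

Lung and chest wall are elastances in series: 1/Crs = 1/CL + 1/Ccw.
1/Crs = 1/135 + 1/82 = 0.0196.
Crs = 51.02 mL/cmH2O.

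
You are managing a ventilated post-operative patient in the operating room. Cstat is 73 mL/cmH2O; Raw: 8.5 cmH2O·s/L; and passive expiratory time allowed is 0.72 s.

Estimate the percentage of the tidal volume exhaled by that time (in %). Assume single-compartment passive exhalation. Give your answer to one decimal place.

68.7

τ = R × C = 8.5 × 73 mL/cmH2O = 8.5 × 0.073 L/cmH2O = 0.6205 s.
Passive exhalation: V(t)/V₀ = e^(−t/τ) = e^(−0.72/0.6205) = 0.3134.
Fraction exhaled = 1 − 0.3134 = 0.6866 → 68.66%.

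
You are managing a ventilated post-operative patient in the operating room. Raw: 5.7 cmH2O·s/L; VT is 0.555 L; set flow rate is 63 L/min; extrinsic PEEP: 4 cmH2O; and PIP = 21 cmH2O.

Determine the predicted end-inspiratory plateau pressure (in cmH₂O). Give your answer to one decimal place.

15.0

Flow: 63 L/min ÷ 60 = 1.05 L/s.
Pplat = PIP − Raw × flow = 21 − 5.7 × 1.05 = 21 − 5.985 = 15.015 cmH2O.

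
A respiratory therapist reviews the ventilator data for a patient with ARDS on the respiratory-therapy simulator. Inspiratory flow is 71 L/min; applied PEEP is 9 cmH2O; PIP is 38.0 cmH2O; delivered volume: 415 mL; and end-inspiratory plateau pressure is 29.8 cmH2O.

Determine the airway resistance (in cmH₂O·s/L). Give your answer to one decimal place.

Flow: 71 L/min ÷ 60 = 1.1833 L/s.
Raw = (PIP − Pplat) / flow = (38.0 − 29.8) / 1.1833 = 8.2 / 1.1833 = 6.93 cmH2O·s/L.

6.9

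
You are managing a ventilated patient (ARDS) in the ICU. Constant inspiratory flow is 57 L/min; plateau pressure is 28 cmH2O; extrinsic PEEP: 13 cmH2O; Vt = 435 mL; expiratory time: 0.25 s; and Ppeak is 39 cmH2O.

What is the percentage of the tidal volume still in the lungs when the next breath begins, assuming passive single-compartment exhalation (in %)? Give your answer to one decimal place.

Flow: 57 L/min ÷ 60 = 0.95 L/s.
R = (PIP − Pplat)/V̇ = (39 − 28) / 0.95 = 11.0/0.95 = 11.579 cmH2O·s/L.
C = Vt/(Pplat − PEEP) = 435.0 / (28 − 13) = 435.0/15.0 = 29.0 mL/cmH2O.
τ = R × C = 11.579 × 0.029 L/cmH2O = 0.3358 s.
Fraction remaining at end-expiration = e^(−Te/τ) = e^(−0.25/0.3358) = 0.475 → 47.5%.

47.5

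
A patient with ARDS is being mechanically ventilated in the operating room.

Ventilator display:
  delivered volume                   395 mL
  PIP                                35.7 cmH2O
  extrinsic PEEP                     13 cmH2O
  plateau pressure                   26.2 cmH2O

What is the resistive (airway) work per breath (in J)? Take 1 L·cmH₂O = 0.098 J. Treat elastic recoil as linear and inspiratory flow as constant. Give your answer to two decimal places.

0.37

With constant inspiratory flow the resistive pressure is constant at PIP − Pplat = 35.7 − 26.2 = 9.5 cmH2O, so resistive work = 9.5 × 0.395 = 3.753 L·cmH2O.
× 0.098 J/(L·cmH2O) → 0.3678 J.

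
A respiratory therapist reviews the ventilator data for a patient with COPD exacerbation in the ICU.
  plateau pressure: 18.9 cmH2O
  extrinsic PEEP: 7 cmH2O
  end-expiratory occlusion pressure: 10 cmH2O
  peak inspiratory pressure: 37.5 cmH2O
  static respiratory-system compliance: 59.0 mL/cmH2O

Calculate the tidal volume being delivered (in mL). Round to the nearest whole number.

525

End-expiratory occlusion gives total PEEP = 10 cmH2O (intrinsic PEEP = 10 − 7 = 3). Use total PEEP for the elastic gradient.
Vt = Cstat × (Pplat − PEEPtotal) = 59.0 × (18.9 − 10) = 59.0 × 8.9 = 525.1 mL.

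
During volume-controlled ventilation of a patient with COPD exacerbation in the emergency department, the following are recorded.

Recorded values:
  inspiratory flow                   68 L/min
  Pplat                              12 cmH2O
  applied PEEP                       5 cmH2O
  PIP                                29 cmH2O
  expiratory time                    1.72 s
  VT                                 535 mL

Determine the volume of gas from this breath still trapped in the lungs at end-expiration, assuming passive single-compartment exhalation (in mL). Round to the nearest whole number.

Flow: 68 L/min ÷ 60 = 1.1333 L/s.
R = (PIP − Pplat)/V̇ = (29 − 12) / 1.1333 = 17.0/1.1333 = 15.0 cmH2O·s/L.
C = Vt/(Pplat − PEEP) = 535.0 / (12 − 5) = 535.0/7.0 = 76.429 mL/cmH2O.
τ = R × C = 15.0 × 0.07643 L/cmH2O = 1.146 s.
Fraction remaining = e^(−Te/τ) = e^(−1.72/1.146) = 0.2229.
Trapped volume = 535.0 × 0.2229 = 119.25 mL.

119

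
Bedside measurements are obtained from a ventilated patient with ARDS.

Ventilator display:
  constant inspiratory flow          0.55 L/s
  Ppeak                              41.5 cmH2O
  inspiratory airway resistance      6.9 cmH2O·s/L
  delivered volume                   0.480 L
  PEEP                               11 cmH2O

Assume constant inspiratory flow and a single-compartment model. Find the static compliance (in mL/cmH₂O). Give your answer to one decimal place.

18.0

Equation of motion (constant flow): PIP = Vt/C + R·V̇ + PEEP.
Vt/C = PIP − R·V̇ − PEEP = 41.5 − 6.9×0.55 − 11 = 41.5 − 3.795 − 11 = 26.705 cmH2O.
C = Vt / 26.705 = 480 / 26.705 = 17.974 mL/cmH2O.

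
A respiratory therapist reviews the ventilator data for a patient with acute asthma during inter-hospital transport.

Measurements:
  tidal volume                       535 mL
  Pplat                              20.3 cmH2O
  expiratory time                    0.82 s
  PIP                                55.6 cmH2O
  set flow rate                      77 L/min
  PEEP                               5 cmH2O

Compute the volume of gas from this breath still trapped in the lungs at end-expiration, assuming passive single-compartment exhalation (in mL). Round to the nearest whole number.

Flow: 77 L/min ÷ 60 = 1.2833 L/s.
R = (PIP − Pplat)/V̇ = (55.6 − 20.3) / 1.2833 = 35.3/1.2833 = 27.507 cmH2O·s/L.
C = Vt/(Pplat − PEEP) = 535.0 / (20.3 − 5) = 535.0/15.3 = 34.967 mL/cmH2O.
τ = R × C = 27.507 × 0.03497 L/cmH2O = 0.9619 s.
Fraction remaining = e^(−Te/τ) = e^(−0.82/0.9619) = 0.4264.
Trapped volume = 535.0 × 0.4264 = 228.12 mL.

228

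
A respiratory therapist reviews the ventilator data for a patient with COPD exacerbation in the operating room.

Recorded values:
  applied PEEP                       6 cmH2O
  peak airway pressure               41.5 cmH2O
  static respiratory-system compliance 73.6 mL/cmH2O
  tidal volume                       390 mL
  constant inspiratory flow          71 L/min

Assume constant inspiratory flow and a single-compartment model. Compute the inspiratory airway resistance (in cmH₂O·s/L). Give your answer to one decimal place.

25.5

Flow: 71 L/min ÷ 60 = 1.1833 L/s.
Equation of motion (constant flow): PIP = Vt/C + R·V̇ + PEEP.
R·V̇ = PIP − Vt/C − PEEP = 41.5 − 390/73.6 − 6 = 41.5 − 5.299 − 6 = 30.201 cmH2O.
R = 30.201 / 1.1833 = 25.523 cmH2O·s/L.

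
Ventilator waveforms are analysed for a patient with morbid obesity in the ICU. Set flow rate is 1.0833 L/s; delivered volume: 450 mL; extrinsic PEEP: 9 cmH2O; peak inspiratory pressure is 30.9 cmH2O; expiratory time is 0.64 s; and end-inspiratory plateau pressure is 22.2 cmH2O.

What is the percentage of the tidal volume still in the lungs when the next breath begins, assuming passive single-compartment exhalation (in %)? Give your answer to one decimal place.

R = (PIP − Pplat)/V̇ = (30.9 − 22.2) / 1.0833 = 8.7/1.0833 = 8.031 cmH2O·s/L.
C = Vt/(Pplat − PEEP) = 450.0 / (22.2 − 9) = 450.0/13.2 = 34.091 mL/cmH2O.
τ = R × C = 8.031 × 0.03409 L/cmH2O = 0.2738 s.
Fraction remaining at end-expiration = e^(−Te/τ) = e^(−0.64/0.2738) = 0.09657 → 9.657%.

9.7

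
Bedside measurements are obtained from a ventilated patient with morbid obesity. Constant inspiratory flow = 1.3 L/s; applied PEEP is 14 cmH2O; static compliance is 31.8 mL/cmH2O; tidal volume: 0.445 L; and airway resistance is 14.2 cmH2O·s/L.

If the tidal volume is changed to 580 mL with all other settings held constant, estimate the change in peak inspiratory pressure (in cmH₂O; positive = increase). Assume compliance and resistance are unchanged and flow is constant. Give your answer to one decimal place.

PIP = Vt/C + R·V̇ + PEEP (constant-flow equation of motion).
Only the elastic term changes: ΔPIP = ΔVt / C = (580 − 445) / 31.8 = 4.245 cmH2O.

4.2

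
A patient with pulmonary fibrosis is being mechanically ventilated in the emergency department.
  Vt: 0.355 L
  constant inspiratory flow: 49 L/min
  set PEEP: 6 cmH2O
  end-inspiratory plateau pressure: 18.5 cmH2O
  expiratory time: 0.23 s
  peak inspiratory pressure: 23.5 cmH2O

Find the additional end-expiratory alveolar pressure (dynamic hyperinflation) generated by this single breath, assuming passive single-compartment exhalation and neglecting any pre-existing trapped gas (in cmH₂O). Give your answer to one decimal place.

Flow: 49 L/min ÷ 60 = 0.8167 L/s.
R = (PIP − Pplat)/V̇ = (23.5 − 18.5) / 0.8167 = 5.0/0.8167 = 6.122 cmH2O·s/L.
C = Vt/(Pplat − PEEP) = 355.0 / (18.5 − 6) = 355.0/12.5 = 28.4 mL/cmH2O.
τ = R × C = 6.122 × 0.0284 L/cmH2O = 0.1739 s.
Fraction remaining = e^(−Te/τ) = e^(−0.23/0.1739) = 0.2664; trapped volume = 355.0 × 0.2664 = 94.572 mL.
Additional alveolar pressure from trapping ≈ V_trapped / C = 94.572 / 28.4 = 3.33 cmH2O.

3.3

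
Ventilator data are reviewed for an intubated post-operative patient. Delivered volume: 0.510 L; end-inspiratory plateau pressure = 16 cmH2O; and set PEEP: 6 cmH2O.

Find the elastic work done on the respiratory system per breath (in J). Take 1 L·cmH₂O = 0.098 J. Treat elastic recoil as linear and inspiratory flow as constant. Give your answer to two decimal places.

Elastic work ≈ ½ × (Pplat − PEEP) × Vt = 0.5 × (16 − 6) × 0.510 L = 0.5 × 10.0 × 0.510 = 2.55 L·cmH2O.
× 0.098 J/(L·cmH2O) → 0.2499 J.

0.25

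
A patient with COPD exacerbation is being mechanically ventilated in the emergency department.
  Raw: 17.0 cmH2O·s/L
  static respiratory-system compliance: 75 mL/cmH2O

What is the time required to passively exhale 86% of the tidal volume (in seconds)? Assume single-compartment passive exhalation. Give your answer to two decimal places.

2.51

τ = R × C = 17.0 × 75 mL/cmH2O = 17.0 × 0.075 L/cmH2O = 1.275 s.
Exhaled fraction f = 1 − e^(−t/τ) → t = −τ·ln(1 − f) = −1.275·ln(0.14) = 2.507 s.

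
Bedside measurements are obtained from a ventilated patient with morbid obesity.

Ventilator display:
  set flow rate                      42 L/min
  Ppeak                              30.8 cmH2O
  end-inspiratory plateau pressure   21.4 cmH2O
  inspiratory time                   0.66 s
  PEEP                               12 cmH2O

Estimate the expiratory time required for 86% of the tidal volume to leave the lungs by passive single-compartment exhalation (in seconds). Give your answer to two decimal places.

Flow: 42 L/min ÷ 60 = 0.7 L/s.
Vt = flow × Ti = 0.7 L/s × 0.66 s × 1000 mL/L = 462.0 mL.
R = (PIP − Pplat)/V̇ = (30.8 − 21.4) / 0.7 = 9.4/0.7 = 13.429 cmH2O·s/L.
C = Vt/(Pplat − PEEP) = 462.0 / (21.4 − 12) = 462.0/9.4 = 49.149 mL/cmH2O.
τ = R × C = 13.429 × 0.04915 L/cmH2O = 0.66 s.
t = −τ·ln(1 − 0.86) = −0.66·ln(0.14) = 1.298 s.

1.30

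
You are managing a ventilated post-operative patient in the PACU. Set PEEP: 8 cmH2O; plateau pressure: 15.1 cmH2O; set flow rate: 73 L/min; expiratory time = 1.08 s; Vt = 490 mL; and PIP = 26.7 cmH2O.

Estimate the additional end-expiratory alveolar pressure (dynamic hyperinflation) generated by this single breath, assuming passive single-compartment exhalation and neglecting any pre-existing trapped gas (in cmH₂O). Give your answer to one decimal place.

Flow: 73 L/min ÷ 60 = 1.2167 L/s.
R = (PIP − Pplat)/V̇ = (26.7 − 15.1) / 1.2167 = 11.6/1.2167 = 9.534 cmH2O·s/L.
C = Vt/(Pplat − PEEP) = 490.0 / (15.1 − 8) = 490.0/7.1 = 69.014 mL/cmH2O.
τ = R × C = 9.534 × 0.06901 L/cmH2O = 0.6579 s.
Fraction remaining = e^(−Te/τ) = e^(−1.08/0.6579) = 0.1937; trapped volume = 490.0 × 0.1937 = 94.913 mL.
Additional alveolar pressure from trapping ≈ V_trapped / C = 94.913 / 69.014 = 1.375 cmH2O.

1.4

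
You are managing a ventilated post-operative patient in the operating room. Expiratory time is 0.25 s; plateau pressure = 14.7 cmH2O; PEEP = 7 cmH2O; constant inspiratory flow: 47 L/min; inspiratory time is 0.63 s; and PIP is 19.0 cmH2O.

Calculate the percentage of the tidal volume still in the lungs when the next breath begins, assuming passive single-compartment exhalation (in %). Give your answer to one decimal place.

49.1

Flow: 47 L/min ÷ 60 = 0.7833 L/s.
Vt = flow × Ti = 0.7833 L/s × 0.63 s × 1000 mL/L = 493.48 mL.
R = (PIP − Pplat)/V̇ = (19.0 − 14.7) / 0.7833 = 4.3/0.7833 = 5.49 cmH2O·s/L.
C = Vt/(Pplat − PEEP) = 493.48 / (14.7 − 7) = 493.48/7.7 = 64.088 mL/cmH2O.
τ = R × C = 5.49 × 0.06409 L/cmH2O = 0.3519 s.
Fraction remaining at end-expiration = e^(−Te/τ) = e^(−0.25/0.3519) = 0.4914 → 49.14%.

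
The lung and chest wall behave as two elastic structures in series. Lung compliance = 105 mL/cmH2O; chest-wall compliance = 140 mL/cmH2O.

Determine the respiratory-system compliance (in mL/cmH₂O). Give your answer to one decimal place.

60.0

Lung and chest wall are elastances in series: 1/Crs = 1/CL + 1/Ccw.
1/Crs = 1/105 + 1/140 = 0.01667.
Crs = 59.988 mL/cmH2O.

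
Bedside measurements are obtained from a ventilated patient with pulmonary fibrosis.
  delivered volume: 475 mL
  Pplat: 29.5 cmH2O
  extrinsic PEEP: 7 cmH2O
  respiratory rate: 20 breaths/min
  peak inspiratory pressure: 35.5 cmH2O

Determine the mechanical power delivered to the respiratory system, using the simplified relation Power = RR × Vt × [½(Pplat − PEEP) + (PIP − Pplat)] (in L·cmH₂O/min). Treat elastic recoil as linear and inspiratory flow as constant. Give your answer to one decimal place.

Per-breath work = Vt × [½(Pplat−PEEP) + (PIP−Pplat)] = 0.475 × [0.5×22.5 + 6.0] = 0.475 × 17.25 = 8.194 L·cmH2O.
Power = 20 × 8.194 = 163.88 L·cmH2O/min.

163.9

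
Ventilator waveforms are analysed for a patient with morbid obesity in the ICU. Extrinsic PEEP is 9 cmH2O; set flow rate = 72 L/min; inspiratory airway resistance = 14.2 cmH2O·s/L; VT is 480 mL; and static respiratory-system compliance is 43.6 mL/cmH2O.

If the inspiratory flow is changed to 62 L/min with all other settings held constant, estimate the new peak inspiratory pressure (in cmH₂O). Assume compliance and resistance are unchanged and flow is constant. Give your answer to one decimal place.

Flow: 72 L/min ÷ 60 = 1.2 L/s.
New flow: 62 L/min ÷ 60 = 1.0333 L/s.
PIP = Vt/C + R·V̇ + PEEP (constant-flow equation of motion).
Only the resistive term changes: ΔPIP = R × ΔV̇ = 14.2 × (1.0333 − 1.2) = 14.2 × -0.1667 = -2.367 cmH2O.
Original PIP = 480/43.6 + 14.2×1.2 + 9 = 37.049 cmH2O; new PIP = 37.049 + (-2.367) = 34.682 cmH2O.

34.7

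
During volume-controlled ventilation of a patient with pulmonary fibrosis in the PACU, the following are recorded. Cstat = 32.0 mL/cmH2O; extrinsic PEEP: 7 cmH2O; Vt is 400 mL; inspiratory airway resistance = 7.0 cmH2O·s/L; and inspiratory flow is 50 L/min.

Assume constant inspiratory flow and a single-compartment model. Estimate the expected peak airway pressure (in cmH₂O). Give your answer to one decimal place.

Flow: 50 L/min ÷ 60 = 0.8333 L/s.
Equation of motion (constant flow): PIP = Vt/C + R·V̇ + PEEP.
PIP = 400/32.0 + 7.0×0.8333 + 7 = 12.5 + 5.833 + 7 = 25.333 cmH2O.

25.3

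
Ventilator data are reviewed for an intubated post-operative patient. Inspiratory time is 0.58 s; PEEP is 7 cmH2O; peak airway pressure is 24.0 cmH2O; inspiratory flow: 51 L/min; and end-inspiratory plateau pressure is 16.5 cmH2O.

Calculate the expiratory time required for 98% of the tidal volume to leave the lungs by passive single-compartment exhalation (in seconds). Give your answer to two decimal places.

Flow: 51 L/min ÷ 60 = 0.85 L/s.
Vt = flow × Ti = 0.85 L/s × 0.58 s × 1000 mL/L = 493.0 mL.
R = (PIP − Pplat)/V̇ = (24.0 − 16.5) / 0.85 = 7.5/0.85 = 8.824 cmH2O·s/L.
C = Vt/(Pplat − PEEP) = 493.0 / (16.5 − 7) = 493.0/9.5 = 51.895 mL/cmH2O.
τ = R × C = 8.824 × 0.0519 L/cmH2O = 0.458 s.
t = −τ·ln(1 − 0.98) = −0.458·ln(0.02) = 1.792 s.

1.79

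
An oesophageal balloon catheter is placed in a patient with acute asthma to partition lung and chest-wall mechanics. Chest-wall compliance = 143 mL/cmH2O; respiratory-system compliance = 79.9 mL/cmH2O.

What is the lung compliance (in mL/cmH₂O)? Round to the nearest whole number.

1/CL = 1/Crs − 1/Ccw.
1/CL = 1/79.9 − 1/143 = 0.005523.
CL = 181.06 mL/cmH2O.

181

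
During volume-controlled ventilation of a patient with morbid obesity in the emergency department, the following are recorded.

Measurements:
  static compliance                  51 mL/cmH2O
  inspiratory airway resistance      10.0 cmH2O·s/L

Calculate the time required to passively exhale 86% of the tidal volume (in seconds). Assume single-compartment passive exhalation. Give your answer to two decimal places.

τ = R × C = 10.0 × 51 mL/cmH2O = 10.0 × 0.051 L/cmH2O = 0.51 s.
Exhaled fraction f = 1 − e^(−t/τ) → t = −τ·ln(1 − f) = −0.51·ln(0.14) = 1.003 s.

1.00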